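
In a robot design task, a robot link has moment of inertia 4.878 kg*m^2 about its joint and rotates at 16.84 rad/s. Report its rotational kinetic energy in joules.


KE = (1/2)*I*omega^2 = 0.5*4.878*16.84^2 = 691.6653

691.6653 J


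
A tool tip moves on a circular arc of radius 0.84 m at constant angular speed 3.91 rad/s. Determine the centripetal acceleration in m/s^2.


a_c = omega^2 * r = 3.91^2 * 0.84 = 12.8420

12.8420 m/s^2


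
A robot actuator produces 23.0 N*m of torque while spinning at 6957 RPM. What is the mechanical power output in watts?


omega = 6957 * 2*pi/60 = 728.535336 rad/s
P = tau * omega = 23.0 * 728.535336 = 16756.3127

16756.3127 W


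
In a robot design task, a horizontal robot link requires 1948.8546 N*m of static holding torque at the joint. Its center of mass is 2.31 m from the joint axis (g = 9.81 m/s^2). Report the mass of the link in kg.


m = tau / (g*L) = 1948.8546 / (9.81 * 2.31) = 86.0000

86.0000 kg


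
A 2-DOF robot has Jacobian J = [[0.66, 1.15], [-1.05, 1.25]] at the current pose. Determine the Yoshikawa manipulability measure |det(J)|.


det(J) = 0.66*1.25 - (1.15)*(-1.05) = 2.0325
|det(J)| = 2.0325

2.0325


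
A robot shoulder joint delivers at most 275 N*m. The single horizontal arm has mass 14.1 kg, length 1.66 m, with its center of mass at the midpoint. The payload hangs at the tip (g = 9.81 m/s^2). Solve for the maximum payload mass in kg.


tau_arm = m_arm*g*(L/2) = 14.1*9.81*1.66/2 = 114.8064 N*m
tau_payload = tau_max - tau_arm = 275 - 114.8064 = 160.1936
m_payload = tau_payload / (g*L) = 160.1936 / (9.81*1.66) = 9.8371

9.8371 kg


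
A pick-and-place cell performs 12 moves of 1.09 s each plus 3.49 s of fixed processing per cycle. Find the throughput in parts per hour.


T_cycle = 12*1.09 + 3.49 = 16.5700 s
rate = 3600/T = 217.2601

217.2601 parts/hour


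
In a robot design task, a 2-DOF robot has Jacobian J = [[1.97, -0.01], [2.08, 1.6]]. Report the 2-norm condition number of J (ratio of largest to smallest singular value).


JJ^T eigenvalues: trace(JJ^T) = 10.7674, det(JJ^T) = det(J)^2 = 10.06665984
s_max^2 = (10.7674 + sqrt(75.67026340))/2 = 9.73313282
s_min^2 = (10.7674 - sqrt(75.67026340))/2 = 1.03426718
kappa = s_max/s_min = sqrt(9.73313282/1.03426718) = 3.0677

3.0677


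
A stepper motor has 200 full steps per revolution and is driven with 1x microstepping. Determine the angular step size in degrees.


step = 360/(200*1) = 360/200 = 1.8000

1.8000 degrees


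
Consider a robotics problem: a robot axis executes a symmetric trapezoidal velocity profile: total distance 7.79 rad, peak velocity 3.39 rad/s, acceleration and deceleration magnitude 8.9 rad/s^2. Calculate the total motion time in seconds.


t_acc = v/a = 3.39/8.9 = 0.380899 s
d_acc = v^2/(2a) = 0.645624 rad (each ramp)
d_cruise = 7.79 - 2*0.645624 = 6.498752 rad
t_cruise = 6.498752/3.39 = 1.917036 s
t_total = 2*0.380899 + 1.917036 = 2.6788

2.6788 s


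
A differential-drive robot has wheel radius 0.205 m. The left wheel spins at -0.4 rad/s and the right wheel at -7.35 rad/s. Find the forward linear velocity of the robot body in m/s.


v = r*(wR + wL)/2 = 0.205*(-7.35 + -0.4)/2 = -0.7944

-0.7944 m/s


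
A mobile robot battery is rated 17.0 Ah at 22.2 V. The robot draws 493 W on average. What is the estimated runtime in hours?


E = 17.0*22.2 = 377.4000 Wh
t = E/P = 377.4000/493 = 0.7655

0.7655 hours


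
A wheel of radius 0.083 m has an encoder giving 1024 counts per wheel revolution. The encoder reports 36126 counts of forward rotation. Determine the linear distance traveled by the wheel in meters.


revs = 36126/1024 = 35.279297
d = revs * 2*pi*r = 35.279297 * 2*pi*0.083 = 18.3983

18.3983 m


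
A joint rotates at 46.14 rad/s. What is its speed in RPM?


RPM = 46.14 * 60/(2*pi) = 440.6045

440.6045 RPM


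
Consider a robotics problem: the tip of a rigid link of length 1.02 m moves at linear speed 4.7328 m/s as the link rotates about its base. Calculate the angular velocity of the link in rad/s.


omega = v / L = 4.7328 / 1.02 = 4.6400

4.6400 rad/s


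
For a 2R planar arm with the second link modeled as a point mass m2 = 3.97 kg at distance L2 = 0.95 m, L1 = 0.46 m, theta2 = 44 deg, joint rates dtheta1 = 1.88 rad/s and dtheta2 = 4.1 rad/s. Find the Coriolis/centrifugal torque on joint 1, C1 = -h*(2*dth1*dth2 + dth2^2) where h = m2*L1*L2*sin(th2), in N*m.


h = m2*L1*L2*sin(th2) = 3.97*0.46*0.95*sin(44 deg) = 1.205156
C1 = -h*(2*1.88*4.1 + 4.1^2) = -1.205156*32.2260 = -38.8374

-38.8374 N*m


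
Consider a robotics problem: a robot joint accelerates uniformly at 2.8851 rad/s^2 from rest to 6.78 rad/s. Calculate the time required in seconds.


t = delta_omega / alpha = 6.78 / 2.8851 = 2.3500

2.3500 s


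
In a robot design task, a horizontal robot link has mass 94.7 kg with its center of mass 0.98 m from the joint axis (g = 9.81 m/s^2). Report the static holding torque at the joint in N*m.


tau = m*g*L = 94.7 * 9.81 * 0.98 = 910.4269

910.4269 N*m


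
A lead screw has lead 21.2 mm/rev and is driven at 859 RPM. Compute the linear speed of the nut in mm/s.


v = lead * (RPM/60) = 21.2*859/60 = 303.5133

303.5133 mm/s


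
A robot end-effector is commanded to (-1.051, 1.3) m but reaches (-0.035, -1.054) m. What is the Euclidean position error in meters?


dx = -0.035 - (-1.051) = 1.0160, dy = -1.054 - (1.3) = -2.3540
err = sqrt(1.032256 + 5.541316) = 2.5639

2.5639 m


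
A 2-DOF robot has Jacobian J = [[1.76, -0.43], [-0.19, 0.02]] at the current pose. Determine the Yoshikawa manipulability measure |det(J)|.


det(J) = 1.76*0.02 - (-0.43)*(-0.19) = -0.0465
|det(J)| = 0.0465

0.0465


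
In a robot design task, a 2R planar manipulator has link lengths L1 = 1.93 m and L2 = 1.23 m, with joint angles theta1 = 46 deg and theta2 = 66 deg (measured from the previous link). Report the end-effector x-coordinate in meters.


x = L1*cos(th1) + L2*cos(th1+th2) = 1.93*cos(46 deg) + 1.23*cos(112 deg) = 0.8799

0.8799 m


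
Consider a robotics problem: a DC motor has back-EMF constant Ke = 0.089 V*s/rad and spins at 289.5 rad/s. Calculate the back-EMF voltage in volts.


V_emf = Ke * omega = 0.089*289.5 = 25.7655

25.7655 V


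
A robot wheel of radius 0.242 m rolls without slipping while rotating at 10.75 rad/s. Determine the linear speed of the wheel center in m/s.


v = omega * r = 10.75 * 0.242 = 2.6015

2.6015 m/s


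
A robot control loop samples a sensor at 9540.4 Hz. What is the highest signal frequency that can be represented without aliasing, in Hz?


f_max = f_s/2 = 9540.4/2 = 4770.2000

4770.2000 Hz


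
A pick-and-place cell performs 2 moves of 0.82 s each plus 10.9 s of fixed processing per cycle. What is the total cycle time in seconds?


T = 2*0.82 + 10.9 = 12.5400

12.5400 s


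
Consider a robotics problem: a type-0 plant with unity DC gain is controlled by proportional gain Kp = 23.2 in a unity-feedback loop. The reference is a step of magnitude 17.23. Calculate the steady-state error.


e_ss = R/(1 + Kp) = 17.23/(1 + 23.2) = 17.23/24.2000 = 0.7120

0.7120


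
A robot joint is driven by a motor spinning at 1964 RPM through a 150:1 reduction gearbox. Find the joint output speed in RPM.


omega_joint = omega_motor / N = 1964 / 150 = 13.0933

13.0933 RPM


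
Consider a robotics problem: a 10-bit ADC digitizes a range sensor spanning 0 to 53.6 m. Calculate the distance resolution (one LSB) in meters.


res = range / 2^n = 53.6/2^10 = 53.6/1024 = 0.0523

0.0523 m


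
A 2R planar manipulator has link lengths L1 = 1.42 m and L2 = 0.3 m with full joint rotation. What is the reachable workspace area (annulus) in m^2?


r_max = L1 + L2 = 1.7200, r_min = |L1 - L2| = 1.1200
A = pi*(r_max^2 - r_min^2) = pi*(2.9584 - 1.2544) = 5.3533

5.3533 m^2


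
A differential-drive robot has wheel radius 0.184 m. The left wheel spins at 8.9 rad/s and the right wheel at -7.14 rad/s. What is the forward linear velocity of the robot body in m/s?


v = r*(wR + wL)/2 = 0.184*(-7.14 + 8.9)/2 = 0.1619

0.1619 m/s


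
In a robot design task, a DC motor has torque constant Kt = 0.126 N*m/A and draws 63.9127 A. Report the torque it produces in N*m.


tau = Kt * I = 0.126*63.9127 = 8.0530

8.0530 N*m


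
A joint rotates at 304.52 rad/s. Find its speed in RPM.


RPM = 304.52 * 60/(2*pi) = 2907.9518

2907.9518 RPM


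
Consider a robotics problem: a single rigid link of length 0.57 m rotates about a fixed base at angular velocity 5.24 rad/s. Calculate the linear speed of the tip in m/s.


v = L*omega = 0.57 * 5.24 = 2.9868

2.9868 m/s


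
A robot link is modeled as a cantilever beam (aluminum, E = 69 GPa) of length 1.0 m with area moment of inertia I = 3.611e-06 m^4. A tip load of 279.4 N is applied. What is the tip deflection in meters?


delta = F*L^3/(3*E*I) = 279.4*1.0^3/(3*6.900e+10*3.611e-06)
      = 279.4/747477 = 3.7379e-04

3.7379e-04 m


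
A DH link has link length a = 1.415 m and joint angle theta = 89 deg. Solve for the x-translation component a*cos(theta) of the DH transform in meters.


a*cos(theta) = 1.415*cos(89 deg) = 0.0247

0.0247 m


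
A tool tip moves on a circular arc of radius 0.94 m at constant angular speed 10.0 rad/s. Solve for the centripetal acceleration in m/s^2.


a_c = omega^2 * r = 10.0^2 * 0.94 = 94.0000

94.0000 m/s^2


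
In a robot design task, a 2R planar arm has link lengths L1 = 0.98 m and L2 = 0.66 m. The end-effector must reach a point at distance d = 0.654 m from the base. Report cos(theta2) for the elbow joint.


cos(th2) = (d^2 - L1^2 - L2^2)/(2*L1*L2) = (0.654^2 - 0.98^2 - 0.66^2)/(2*0.98*0.66) = -0.7485

-0.7485


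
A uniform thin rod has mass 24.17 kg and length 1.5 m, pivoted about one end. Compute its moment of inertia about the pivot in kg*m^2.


I = (1/3)*m*L^2 = (1/3)*24.17*1.5^2 = 18.1275

18.1275 kg*m^2


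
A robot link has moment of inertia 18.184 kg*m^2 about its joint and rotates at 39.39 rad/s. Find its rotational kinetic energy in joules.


KE = (1/2)*I*omega^2 = 0.5*18.184*39.39^2 = 14106.8935

14106.8935 J


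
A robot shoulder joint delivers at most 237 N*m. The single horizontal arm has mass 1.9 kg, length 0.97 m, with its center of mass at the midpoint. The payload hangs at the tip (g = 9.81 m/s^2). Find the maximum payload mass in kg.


tau_arm = m_arm*g*(L/2) = 1.9*9.81*0.97/2 = 9.0399 N*m
tau_payload = tau_max - tau_arm = 237 - 9.0399 = 227.9601
m_payload = tau_payload / (g*L) = 227.9601 / (9.81*0.97) = 23.9562

23.9562 kg


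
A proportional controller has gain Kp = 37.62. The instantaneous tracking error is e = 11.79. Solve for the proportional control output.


u_P = Kp * e = 37.62 * 11.79 = 443.5398

443.5398


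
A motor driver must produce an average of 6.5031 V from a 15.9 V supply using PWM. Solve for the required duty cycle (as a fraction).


D = V_avg/V_supply = 6.5031/15.9 = 0.4090

0.4090


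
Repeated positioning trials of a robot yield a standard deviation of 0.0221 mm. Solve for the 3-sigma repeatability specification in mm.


repeatability = 3*sigma = 3*0.0221 = 0.0663

0.0663 mm


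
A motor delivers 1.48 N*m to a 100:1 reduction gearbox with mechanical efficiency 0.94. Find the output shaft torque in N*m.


tau_out = tau_in * N * eta = 1.48 * 100 * 0.94 = 139.1200

139.1200 N*m


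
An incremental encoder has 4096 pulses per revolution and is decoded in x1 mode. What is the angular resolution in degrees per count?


resolution = 360 / (PPR * 1) = 360 / 4096 = 0.0879

0.0879 degrees


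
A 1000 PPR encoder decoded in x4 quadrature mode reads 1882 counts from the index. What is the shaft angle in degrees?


angle = counts * 360 / (PPR*4) = 1882 * 360 / 4000 = 169.3800

169.3800 degrees


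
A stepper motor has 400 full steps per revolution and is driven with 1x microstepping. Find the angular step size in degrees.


step = 360/(400*1) = 360/400 = 0.9000

0.9000 degrees


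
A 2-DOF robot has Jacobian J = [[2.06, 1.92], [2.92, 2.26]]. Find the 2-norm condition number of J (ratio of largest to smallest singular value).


JJ^T eigenvalues: trace(JJ^T) = 21.5640, det(JJ^T) = det(J)^2 = 0.90402064
s_max^2 = (21.5640 + sqrt(461.39001344))/2 = 21.52199550
s_min^2 = (21.5640 - sqrt(461.39001344))/2 = 0.04200450
kappa = s_max/s_min = sqrt(21.52199550/0.04200450) = 22.6357

22.6357


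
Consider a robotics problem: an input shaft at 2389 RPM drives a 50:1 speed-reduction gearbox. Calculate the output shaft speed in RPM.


omega_out = omega_in / N = 2389 / 50 = 47.7800

47.7800 RPM


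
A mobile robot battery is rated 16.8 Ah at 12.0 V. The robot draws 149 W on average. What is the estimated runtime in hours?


E = 16.8*12.0 = 201.6000 Wh
t = E/P = 201.6000/149 = 1.3530

1.3530 hours


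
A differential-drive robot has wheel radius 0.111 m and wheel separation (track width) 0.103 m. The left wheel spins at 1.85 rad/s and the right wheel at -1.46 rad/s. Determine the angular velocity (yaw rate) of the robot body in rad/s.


omega = r*(wR - wL)/L = 0.111*(-1.46 - (1.85))/0.103 = -3.5671

-3.5671 rad/s


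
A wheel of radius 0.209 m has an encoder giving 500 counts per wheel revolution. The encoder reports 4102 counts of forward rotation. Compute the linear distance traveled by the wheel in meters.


revs = 4102/500 = 8.204000
d = revs * 2*pi*r = 8.204000 * 2*pi*0.209 = 10.7734

10.7734 m


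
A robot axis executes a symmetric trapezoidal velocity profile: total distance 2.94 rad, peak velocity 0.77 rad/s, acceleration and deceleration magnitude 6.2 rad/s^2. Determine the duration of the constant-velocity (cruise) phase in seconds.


t_acc = v/a = 0.124194 s, d_acc = v^2/(2a) = 0.047815 rad each
d_cruise = 2.94 - 2*0.047815 = 2.844370 rad
t_cruise = d_cruise/v = 2.844370/0.77 = 3.6940

3.6940 s


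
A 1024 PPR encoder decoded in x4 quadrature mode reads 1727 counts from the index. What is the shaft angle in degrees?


angle = counts * 360 / (PPR*4) = 1727 * 360 / 4096 = 151.7871

151.7871 degrees


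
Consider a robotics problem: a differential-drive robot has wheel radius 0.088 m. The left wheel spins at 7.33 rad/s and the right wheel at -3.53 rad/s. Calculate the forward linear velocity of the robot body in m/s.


v = r*(wR + wL)/2 = 0.088*(-3.53 + 7.33)/2 = 0.1672

0.1672 m/s


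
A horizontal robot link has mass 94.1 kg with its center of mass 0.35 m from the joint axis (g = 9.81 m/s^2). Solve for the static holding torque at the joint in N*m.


tau = m*g*L = 94.1 * 9.81 * 0.35 = 323.0923

323.0923 N*m


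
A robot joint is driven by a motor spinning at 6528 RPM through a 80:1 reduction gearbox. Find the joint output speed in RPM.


omega_joint = omega_motor / N = 6528 / 80 = 81.6000

81.6000 RPM


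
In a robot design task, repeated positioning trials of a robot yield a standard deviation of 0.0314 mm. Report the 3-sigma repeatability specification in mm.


repeatability = 3*sigma = 3*0.0314 = 0.0942

0.0942 mm


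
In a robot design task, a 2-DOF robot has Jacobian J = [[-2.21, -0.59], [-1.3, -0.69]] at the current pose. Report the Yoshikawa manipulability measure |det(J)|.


det(J) = -2.21*-0.69 - (-0.59)*(-1.3) = 0.7579
|det(J)| = 0.7579

0.7579


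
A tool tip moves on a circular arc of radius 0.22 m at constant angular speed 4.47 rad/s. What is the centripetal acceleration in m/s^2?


a_c = omega^2 * r = 4.47^2 * 0.22 = 4.3958

4.3958 m/s^2


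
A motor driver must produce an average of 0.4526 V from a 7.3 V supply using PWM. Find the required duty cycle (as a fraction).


D = V_avg/V_supply = 0.4526/7.3 = 0.0620

0.0620


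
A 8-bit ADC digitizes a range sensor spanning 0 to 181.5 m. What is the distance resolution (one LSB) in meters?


res = range / 2^n = 181.5/2^8 = 181.5/256 = 0.7090

0.7090 m


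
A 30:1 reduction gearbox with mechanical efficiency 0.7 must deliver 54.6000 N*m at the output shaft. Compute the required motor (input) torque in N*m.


tau_in = tau_out / (N * eta) = 54.6000 / (30 * 0.7) = 2.6000

2.6000 N*m


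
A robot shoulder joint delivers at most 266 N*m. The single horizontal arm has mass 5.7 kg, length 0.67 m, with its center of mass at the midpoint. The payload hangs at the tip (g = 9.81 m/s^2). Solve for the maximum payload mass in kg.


tau_arm = m_arm*g*(L/2) = 5.7*9.81*0.67/2 = 18.7322 N*m
tau_payload = tau_max - tau_arm = 266 - 18.7322 = 247.2678
m_payload = tau_payload / (g*L) = 247.2678 / (9.81*0.67) = 37.6204

37.6204 kg


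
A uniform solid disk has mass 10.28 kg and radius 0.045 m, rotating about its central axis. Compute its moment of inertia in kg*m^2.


I = (1/2)*m*R^2 = 0.5*10.28*0.045^2 = 0.0104

0.0104 kg*m^2


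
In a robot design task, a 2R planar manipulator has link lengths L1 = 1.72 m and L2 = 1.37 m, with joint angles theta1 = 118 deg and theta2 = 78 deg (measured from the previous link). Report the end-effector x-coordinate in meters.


x = L1*cos(th1) + L2*cos(th1+th2) = 1.72*cos(118 deg) + 1.37*cos(196 deg) = -2.1244

-2.1244 m


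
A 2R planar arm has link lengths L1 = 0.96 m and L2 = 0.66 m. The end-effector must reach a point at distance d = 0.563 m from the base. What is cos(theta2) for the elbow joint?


cos(th2) = (d^2 - L1^2 - L2^2)/(2*L1*L2) = (0.563^2 - 0.96^2 - 0.66^2)/(2*0.96*0.66) = -0.8209

-0.8209


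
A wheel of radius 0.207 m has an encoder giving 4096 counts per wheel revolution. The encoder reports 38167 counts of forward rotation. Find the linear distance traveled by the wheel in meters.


revs = 38167/4096 = 9.318115
d = revs * 2*pi*r = 9.318115 * 2*pi*0.207 = 12.1193

12.1193 m


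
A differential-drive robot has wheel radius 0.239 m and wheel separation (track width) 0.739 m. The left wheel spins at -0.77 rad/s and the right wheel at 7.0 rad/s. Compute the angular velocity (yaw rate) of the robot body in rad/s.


omega = r*(wR - wL)/L = 0.239*(7.0 - (-0.77))/0.739 = 2.5129

2.5129 rad/s


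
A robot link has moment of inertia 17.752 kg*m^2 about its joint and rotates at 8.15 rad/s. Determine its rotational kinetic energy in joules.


KE = (1/2)*I*omega^2 = 0.5*17.752*8.15^2 = 589.5661

589.5661 J


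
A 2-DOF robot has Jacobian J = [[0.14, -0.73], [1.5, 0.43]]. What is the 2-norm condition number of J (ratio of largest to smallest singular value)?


JJ^T eigenvalues: trace(JJ^T) = 2.9874, det(JJ^T) = det(J)^2 = 1.33448704
s_max^2 = (2.9874 + sqrt(3.58661060))/2 = 2.44061745
s_min^2 = (2.9874 - sqrt(3.58661060))/2 = 0.54678255
kappa = s_max/s_min = sqrt(2.44061745/0.54678255) = 2.1127

2.1127


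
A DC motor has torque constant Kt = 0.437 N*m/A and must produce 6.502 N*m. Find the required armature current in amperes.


I = tau / Kt = 6.502/0.437 = 14.8787

14.8787 A


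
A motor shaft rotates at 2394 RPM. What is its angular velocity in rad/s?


omega = 2394 * 2*pi/60 = 250.6991

250.6991 rad/s


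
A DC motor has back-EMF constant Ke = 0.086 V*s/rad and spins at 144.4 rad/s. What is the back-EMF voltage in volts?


V_emf = Ke * omega = 0.086*144.4 = 12.4184

12.4184 V


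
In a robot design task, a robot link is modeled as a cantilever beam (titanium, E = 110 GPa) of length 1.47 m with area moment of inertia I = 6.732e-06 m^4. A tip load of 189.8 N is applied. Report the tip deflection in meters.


delta = F*L^3/(3*E*I) = 189.8*1.47^3/(3*1.100e+11*6.732e-06)
      = 602.9040654/2221560 = 2.7139e-04

2.7139e-04 m


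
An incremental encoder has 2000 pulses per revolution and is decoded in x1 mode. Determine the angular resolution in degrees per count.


resolution = 360 / (PPR * 1) = 360 / 2000 = 0.1800

0.1800 degrees


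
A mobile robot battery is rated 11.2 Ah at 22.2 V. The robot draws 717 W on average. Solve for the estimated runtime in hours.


E = 11.2*22.2 = 248.6400 Wh
t = E/P = 248.6400/717 = 0.3468

0.3468 hours


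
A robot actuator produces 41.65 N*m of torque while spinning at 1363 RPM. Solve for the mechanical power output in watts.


omega = 1363 * 2*pi/60 = 142.733026 rad/s
P = tau * omega = 41.65 * 142.733026 = 5944.8305

5944.8305 W


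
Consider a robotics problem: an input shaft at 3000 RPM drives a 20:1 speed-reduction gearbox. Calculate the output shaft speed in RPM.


omega_out = omega_in / N = 3000 / 20 = 150.0000

150.0000 RPM


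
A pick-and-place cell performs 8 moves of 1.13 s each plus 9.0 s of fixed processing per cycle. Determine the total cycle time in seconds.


T = 8*1.13 + 9.0 = 18.0400

18.0400 s


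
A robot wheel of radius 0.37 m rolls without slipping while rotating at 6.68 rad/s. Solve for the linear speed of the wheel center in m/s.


v = omega * r = 6.68 * 0.37 = 2.4716

2.4716 m/s


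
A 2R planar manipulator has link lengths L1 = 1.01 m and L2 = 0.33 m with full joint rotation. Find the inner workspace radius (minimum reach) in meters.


r_min = |L1 - L2| = |1.01 - 0.33| = 0.6800

0.6800 m


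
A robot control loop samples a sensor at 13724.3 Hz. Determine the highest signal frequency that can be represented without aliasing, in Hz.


f_max = f_s/2 = 13724.3/2 = 6862.1500

6862.1500 Hz


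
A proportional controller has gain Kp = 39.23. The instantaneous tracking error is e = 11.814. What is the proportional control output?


u_P = Kp * e = 39.23 * 11.814 = 463.4632

463.4632


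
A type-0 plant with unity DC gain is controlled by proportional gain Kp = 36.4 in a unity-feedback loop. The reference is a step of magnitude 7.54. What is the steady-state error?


e_ss = R/(1 + Kp) = 7.54/(1 + 36.4) = 7.54/37.4000 = 0.2016

0.2016


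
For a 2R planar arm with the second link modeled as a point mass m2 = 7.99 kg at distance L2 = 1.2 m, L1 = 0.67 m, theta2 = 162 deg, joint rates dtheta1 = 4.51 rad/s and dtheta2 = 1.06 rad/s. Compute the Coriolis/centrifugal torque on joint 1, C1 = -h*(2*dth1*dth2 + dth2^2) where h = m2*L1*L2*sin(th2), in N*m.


h = m2*L1*L2*sin(th2) = 7.99*0.67*1.2*sin(162 deg) = 1.985113
C1 = -h*(2*4.51*1.06 + 1.06^2) = -1.985113*10.6848 = -21.2105

-21.2105 N*m


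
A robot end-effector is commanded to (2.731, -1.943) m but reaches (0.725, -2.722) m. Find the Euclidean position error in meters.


dx = 0.725 - (2.731) = -2.0060, dy = -2.722 - (-1.943) = -0.7790
err = sqrt(4.024036 + 0.606841) = 2.1519

2.1519 m


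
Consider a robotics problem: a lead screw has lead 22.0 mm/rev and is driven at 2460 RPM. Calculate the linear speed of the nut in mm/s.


v = lead * (RPM/60) = 22.0*2460/60 = 902.0000

902.0000 mm/s


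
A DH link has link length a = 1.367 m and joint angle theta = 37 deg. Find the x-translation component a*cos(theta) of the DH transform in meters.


a*cos(theta) = 1.367*cos(37 deg) = 1.0917

1.0917 m


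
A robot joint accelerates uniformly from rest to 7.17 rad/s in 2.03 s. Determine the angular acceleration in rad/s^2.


alpha = delta_omega / t = 7.17 / 2.03 = 3.5320

3.5320 rad/s^2


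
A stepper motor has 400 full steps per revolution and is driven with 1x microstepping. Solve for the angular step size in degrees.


step = 360/(400*1) = 360/400 = 0.9000

0.9000 degrees


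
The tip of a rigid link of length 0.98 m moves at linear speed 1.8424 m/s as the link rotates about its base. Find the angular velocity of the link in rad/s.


omega = v / L = 1.8424 / 0.98 = 1.8800

1.8800 rad/s


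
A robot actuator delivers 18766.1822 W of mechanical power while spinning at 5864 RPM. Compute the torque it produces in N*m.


omega = 5864 * 2*pi/60 = 614.076644 rad/s
tau = P / omega = 18766.1822 / 614.076644 = 30.5600

30.5600 N*m


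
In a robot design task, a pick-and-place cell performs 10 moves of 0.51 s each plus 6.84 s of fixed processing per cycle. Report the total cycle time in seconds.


T = 10*0.51 + 6.84 = 11.9400

11.9400 s


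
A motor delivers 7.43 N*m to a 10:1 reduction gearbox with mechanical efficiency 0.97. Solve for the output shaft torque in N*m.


tau_out = tau_in * N * eta = 7.43 * 10 * 0.97 = 72.0710

72.0710 N*m


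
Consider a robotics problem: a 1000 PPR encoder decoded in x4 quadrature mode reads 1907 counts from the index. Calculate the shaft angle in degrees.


angle = counts * 360 / (PPR*4) = 1907 * 360 / 4000 = 171.6300

171.6300 degrees


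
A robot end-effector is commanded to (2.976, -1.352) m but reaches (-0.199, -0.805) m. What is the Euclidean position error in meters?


dx = -0.199 - (2.976) = -3.1750, dy = -0.805 - (-1.352) = 0.5470
err = sqrt(10.080625 + 0.299209) = 3.2218

3.2218 m


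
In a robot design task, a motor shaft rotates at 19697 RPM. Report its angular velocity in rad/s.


omega = 19697 * 2*pi/60 = 2062.6650

2062.6650 rad/s


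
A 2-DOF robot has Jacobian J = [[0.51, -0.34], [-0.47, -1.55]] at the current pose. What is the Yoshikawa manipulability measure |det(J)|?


det(J) = 0.51*-1.55 - (-0.34)*(-0.47) = -0.9503
|det(J)| = 0.9503

0.9503


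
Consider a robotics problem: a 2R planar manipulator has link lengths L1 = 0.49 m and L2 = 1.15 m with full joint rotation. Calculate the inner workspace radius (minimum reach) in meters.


r_min = |L1 - L2| = |0.49 - 1.15| = 0.6600

0.6600 m


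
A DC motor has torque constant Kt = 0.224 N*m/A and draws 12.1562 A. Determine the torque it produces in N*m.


tau = Kt * I = 0.224*12.1562 = 2.7230

2.7230 N*m


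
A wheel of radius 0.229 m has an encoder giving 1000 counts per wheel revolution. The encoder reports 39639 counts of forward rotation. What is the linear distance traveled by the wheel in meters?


revs = 39639/1000 = 39.639000
d = revs * 2*pi*r = 39.639000 * 2*pi*0.229 = 57.0346

57.0346 m


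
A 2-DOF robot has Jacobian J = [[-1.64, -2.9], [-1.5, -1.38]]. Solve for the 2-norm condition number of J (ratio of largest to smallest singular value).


JJ^T eigenvalues: trace(JJ^T) = 15.2540, det(JJ^T) = det(J)^2 = 4.35473424
s_max^2 = (15.2540 + sqrt(215.26557904))/2 = 14.96296584
s_min^2 = (15.2540 - sqrt(215.26557904))/2 = 0.29103416
kappa = s_max/s_min = sqrt(14.96296584/0.29103416) = 7.1703

7.1703


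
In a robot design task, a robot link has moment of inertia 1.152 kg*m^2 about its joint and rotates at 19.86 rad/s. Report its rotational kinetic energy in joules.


KE = (1/2)*I*omega^2 = 0.5*1.152*19.86^2 = 227.1857

227.1857 J


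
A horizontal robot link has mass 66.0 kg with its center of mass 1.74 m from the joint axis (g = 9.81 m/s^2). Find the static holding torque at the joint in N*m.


tau = m*g*L = 66.0 * 9.81 * 1.74 = 1126.5804

1126.5804 N*m


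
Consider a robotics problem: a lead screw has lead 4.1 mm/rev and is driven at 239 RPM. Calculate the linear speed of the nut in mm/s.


v = lead * (RPM/60) = 4.1*239/60 = 16.3317

16.3317 mm/s


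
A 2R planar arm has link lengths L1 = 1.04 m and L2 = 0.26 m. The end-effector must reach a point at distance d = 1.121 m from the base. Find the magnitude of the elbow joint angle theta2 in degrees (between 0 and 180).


cos(th2) = (d^2 - L1^2 - L2^2)/(2*L1*L2) = (1.121^2 - 1.04^2 - 0.26^2)/(2*1.04*0.26) = 0.19867049
th2 = acos(0.19867049) = 78.5408 deg

78.5408 degrees


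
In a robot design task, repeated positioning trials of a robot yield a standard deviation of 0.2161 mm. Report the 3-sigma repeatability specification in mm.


repeatability = 3*sigma = 3*0.2161 = 0.6483

0.6483 mm


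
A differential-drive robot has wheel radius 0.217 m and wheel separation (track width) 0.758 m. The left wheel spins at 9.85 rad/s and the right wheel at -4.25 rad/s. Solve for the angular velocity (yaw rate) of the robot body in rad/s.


omega = r*(wR - wL)/L = 0.217*(-4.25 - (9.85))/0.758 = -4.0365

-4.0365 rad/s


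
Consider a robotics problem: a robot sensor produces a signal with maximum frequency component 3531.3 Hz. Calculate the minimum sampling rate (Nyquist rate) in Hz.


f_s,min = 2*f_max = 2*3531.3 = 7062.6000

7062.6000 Hz


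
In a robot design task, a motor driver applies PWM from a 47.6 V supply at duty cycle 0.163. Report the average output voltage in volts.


V_avg = V_supply * D = 47.6*0.163 = 7.7588

7.7588 V


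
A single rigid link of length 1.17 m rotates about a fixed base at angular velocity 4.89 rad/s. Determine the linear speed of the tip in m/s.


v = L*omega = 1.17 * 4.89 = 5.7213

5.7213 m/s


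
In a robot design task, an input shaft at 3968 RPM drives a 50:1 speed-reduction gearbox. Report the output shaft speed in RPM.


omega_out = omega_in / N = 3968 / 50 = 79.3600

79.3600 RPM


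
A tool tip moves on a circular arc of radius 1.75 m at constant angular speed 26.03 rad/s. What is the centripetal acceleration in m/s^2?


a_c = omega^2 * r = 26.03^2 * 1.75 = 1185.7316

1185.7316 m/s^2


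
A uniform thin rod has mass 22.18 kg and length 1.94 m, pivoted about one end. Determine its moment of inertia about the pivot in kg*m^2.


I = (1/3)*m*L^2 = (1/3)*22.18*1.94^2 = 27.8255

27.8255 kg*m^2


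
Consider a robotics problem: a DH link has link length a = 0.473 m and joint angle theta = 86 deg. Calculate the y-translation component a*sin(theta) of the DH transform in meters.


a*sin(theta) = 0.473*sin(86 deg) = 0.4718

0.4718 m


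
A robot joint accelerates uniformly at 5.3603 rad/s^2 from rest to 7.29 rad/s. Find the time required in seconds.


t = delta_omega / alpha = 7.29 / 5.3603 = 1.3600

1.3600 s


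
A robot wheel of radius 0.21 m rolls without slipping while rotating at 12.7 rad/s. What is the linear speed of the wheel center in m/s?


v = omega * r = 12.7 * 0.21 = 2.6670

2.6670 m/s


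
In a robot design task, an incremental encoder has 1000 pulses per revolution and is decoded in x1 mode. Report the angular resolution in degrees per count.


resolution = 360 / (PPR * 1) = 360 / 1000 = 0.3600

0.3600 degrees


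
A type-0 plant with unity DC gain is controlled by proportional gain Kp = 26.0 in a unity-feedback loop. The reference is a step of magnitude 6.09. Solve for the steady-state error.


e_ss = R/(1 + Kp) = 6.09/(1 + 26.0) = 6.09/27.0000 = 0.2256

0.2256


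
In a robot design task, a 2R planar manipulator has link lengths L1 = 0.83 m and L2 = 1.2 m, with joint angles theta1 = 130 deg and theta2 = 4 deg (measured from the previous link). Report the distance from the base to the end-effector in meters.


x = L1*cos(th1) + L2*cos(th1+th2) = -1.367104
y = L1*sin(th1) + L2*sin(th1+th2) = 1.499025
d = sqrt(x^2 + y^2) = sqrt(1.868973 + 2.247076) = 2.0288

2.0288 m


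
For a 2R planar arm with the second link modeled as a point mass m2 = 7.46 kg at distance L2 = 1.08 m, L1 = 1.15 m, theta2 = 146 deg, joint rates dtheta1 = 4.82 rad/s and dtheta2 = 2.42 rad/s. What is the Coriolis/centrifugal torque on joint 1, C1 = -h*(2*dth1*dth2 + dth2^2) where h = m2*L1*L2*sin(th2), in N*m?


h = m2*L1*L2*sin(th2) = 7.46*1.15*1.08*sin(146 deg) = 5.181101
C1 = -h*(2*4.82*2.42 + 2.42^2) = -5.181101*29.1852 = -151.2115

-151.2115 N*m


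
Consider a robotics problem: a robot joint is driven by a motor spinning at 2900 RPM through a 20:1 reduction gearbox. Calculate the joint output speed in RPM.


omega_joint = omega_motor / N = 2900 / 20 = 145.0000

145.0000 RPM


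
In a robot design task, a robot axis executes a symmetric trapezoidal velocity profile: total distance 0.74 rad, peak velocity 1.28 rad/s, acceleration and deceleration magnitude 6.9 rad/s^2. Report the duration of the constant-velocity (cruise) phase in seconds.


t_acc = v/a = 0.185507 s, d_acc = v^2/(2a) = 0.118725 rad each
d_cruise = 0.74 - 2*0.118725 = 0.502550 rad
t_cruise = d_cruise/v = 0.502550/1.28 = 0.3926

0.3926 s


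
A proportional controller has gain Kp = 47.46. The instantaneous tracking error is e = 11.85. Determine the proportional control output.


u_P = Kp * e = 47.46 * 11.85 = 562.4010

562.4010


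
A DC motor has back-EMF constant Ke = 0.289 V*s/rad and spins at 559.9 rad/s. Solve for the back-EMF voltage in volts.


V_emf = Ke * omega = 0.289*559.9 = 161.8111

161.8111 V


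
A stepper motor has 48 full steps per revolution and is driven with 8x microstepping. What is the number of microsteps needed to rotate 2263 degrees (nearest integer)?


step_size = 360/(48*8) = 360/384 = 0.937500 deg
n = 2263/(360/384) = 2263*384/360 = 2413.8667 -> 2414

2414 steps


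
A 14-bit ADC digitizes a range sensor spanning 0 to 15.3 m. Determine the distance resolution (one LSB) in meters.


res = range / 2^n = 15.3/2^14 = 15.3/16384 = 9.3384e-04

9.3384e-04 m


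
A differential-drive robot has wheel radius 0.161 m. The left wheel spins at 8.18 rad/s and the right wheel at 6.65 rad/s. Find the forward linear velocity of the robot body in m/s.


v = r*(wR + wL)/2 = 0.161*(6.65 + 8.18)/2 = 1.1938

1.1938 m/s


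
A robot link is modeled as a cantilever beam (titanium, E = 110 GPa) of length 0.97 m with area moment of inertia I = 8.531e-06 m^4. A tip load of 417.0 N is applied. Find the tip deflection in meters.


delta = F*L^3/(3*E*I) = 417.0*0.97^3/(3*1.100e+11*8.531e-06)
      = 380.584641/2815230 = 1.3519e-04

1.3519e-04 m


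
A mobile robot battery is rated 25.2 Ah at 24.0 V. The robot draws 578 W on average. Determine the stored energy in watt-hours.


E = capacity * V = 25.2*24.0 = 604.8000

604.8000 Wh


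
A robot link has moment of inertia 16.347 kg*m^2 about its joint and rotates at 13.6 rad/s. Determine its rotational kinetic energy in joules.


KE = (1/2)*I*omega^2 = 0.5*16.347*13.6^2 = 1511.7706

1511.7706 J


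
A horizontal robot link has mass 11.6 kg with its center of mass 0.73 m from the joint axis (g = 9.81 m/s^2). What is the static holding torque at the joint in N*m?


tau = m*g*L = 11.6 * 9.81 * 0.73 = 83.0711

83.0711 N*m


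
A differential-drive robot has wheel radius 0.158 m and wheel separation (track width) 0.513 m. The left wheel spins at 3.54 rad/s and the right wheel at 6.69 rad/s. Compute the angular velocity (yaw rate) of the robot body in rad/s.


omega = r*(wR - wL)/L = 0.158*(6.69 - (3.54))/0.513 = 0.9702

0.9702 rad/s


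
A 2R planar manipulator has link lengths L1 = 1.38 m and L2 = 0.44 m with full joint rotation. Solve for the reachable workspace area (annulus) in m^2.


r_max = L1 + L2 = 1.8200, r_min = |L1 - L2| = 0.9400
A = pi*(r_max^2 - r_min^2) = pi*(3.3124 - 0.8836) = 7.6303

7.6303 m^2


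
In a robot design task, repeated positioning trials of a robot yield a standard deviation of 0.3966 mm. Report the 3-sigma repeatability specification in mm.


repeatability = 3*sigma = 3*0.3966 = 1.1898

1.1898 mm


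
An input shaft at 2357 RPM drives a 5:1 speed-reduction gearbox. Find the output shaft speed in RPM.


omega_out = omega_in / N = 2357 / 5 = 471.4000

471.4000 RPM


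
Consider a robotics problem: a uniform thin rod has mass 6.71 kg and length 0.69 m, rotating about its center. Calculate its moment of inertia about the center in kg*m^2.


I = (1/12)*m*L^2 = (1/12)*6.71*0.69^2 = 0.2662

0.2662 kg*m^2


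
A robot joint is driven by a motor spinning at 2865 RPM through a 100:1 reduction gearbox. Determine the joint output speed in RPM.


omega_joint = omega_motor / N = 2865 / 100 = 28.6500

28.6500 RPM


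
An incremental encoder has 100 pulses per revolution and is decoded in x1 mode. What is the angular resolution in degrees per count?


resolution = 360 / (PPR * 1) = 360 / 100 = 3.6000

3.6000 degrees


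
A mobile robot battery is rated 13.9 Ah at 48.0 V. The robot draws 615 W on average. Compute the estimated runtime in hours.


E = 13.9*48.0 = 667.2000 Wh
t = E/P = 667.2000/615 = 1.0849

1.0849 hours


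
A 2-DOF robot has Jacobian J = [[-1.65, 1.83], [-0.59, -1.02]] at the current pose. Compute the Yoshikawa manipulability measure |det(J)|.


det(J) = -1.65*-1.02 - (1.83)*(-0.59) = 2.7627
|det(J)| = 2.7627

2.7627


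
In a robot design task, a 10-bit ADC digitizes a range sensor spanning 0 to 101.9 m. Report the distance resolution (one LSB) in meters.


res = range / 2^n = 101.9/2^10 = 101.9/1024 = 0.0995

0.0995 m


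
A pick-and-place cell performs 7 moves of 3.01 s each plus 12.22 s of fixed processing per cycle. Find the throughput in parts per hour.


T_cycle = 7*3.01 + 12.22 = 33.2900 s
rate = 3600/T = 108.1406

108.1406 parts/hour


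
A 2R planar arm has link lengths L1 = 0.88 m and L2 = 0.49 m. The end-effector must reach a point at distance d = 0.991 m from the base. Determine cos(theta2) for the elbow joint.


cos(th2) = (d^2 - L1^2 - L2^2)/(2*L1*L2) = (0.991^2 - 0.88^2 - 0.49^2)/(2*0.88*0.49) = -0.0376

-0.0376


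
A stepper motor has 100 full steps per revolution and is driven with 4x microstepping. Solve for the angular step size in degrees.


step = 360/(100*4) = 360/400 = 0.9000

0.9000 degrees


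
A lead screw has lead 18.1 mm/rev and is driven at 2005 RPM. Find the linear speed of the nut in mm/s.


v = lead * (RPM/60) = 18.1*2005/60 = 604.8417

604.8417 mm/s


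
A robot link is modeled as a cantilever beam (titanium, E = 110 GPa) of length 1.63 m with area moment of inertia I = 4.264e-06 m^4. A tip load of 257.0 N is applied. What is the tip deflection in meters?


delta = F*L^3/(3*E*I) = 257.0*1.63^3/(3*1.100e+11*4.264e-06)
      = 1113.001979/1407120 = 7.9098e-04

7.9098e-04 m


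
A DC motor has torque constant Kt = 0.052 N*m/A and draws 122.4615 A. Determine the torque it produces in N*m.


tau = Kt * I = 0.052*122.4615 = 6.3680

6.3680 N*m


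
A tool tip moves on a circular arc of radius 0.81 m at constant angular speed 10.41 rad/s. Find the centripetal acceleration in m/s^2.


a_c = omega^2 * r = 10.41^2 * 0.81 = 87.7782

87.7782 m/s^2


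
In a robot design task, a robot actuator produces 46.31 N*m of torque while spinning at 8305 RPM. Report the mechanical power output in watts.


omega = 8305 * 2*pi/60 = 869.697566 rad/s
P = tau * omega = 46.31 * 869.697566 = 40275.6943

40275.6943 W


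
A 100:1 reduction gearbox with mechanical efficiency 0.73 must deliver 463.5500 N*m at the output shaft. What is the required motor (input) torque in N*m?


tau_in = tau_out / (N * eta) = 463.5500 / (100 * 0.73) = 6.3500

6.3500 N*m


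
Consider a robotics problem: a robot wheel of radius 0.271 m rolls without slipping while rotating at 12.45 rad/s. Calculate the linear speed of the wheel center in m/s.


v = omega * r = 12.45 * 0.271 = 3.3740

3.3740 m/s


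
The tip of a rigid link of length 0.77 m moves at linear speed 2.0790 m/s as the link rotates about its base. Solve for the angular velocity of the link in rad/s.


omega = v / L = 2.0790 / 0.77 = 2.7000

2.7000 rad/s


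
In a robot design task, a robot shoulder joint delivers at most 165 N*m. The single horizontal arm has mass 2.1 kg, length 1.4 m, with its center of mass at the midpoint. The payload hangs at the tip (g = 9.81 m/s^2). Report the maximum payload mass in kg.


tau_arm = m_arm*g*(L/2) = 2.1*9.81*1.4/2 = 14.4207 N*m
tau_payload = tau_max - tau_arm = 165 - 14.4207 = 150.5793
m_payload = tau_payload / (g*L) = 150.5793 / (9.81*1.4) = 10.9640

10.9640 kg


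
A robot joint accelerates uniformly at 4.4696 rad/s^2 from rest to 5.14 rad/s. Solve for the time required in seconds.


t = delta_omega / alpha = 5.14 / 4.4696 = 1.1500

1.1500 s


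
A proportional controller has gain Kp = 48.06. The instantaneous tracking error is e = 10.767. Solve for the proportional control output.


u_P = Kp * e = 48.06 * 10.767 = 517.4620

517.4620


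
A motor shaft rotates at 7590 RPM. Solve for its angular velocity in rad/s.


omega = 7590 * 2*pi/60 = 794.8229

794.8229 rad/s
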